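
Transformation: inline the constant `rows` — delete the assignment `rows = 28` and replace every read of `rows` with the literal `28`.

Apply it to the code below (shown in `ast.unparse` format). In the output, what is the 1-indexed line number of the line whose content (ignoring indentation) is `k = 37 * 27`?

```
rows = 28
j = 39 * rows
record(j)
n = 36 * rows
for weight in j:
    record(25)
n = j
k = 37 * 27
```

Transformed code:
j = 39 * 28
record(j)
n = 36 * 28
for weight in j:
    record(25)
n = j
k = 37 * 27

7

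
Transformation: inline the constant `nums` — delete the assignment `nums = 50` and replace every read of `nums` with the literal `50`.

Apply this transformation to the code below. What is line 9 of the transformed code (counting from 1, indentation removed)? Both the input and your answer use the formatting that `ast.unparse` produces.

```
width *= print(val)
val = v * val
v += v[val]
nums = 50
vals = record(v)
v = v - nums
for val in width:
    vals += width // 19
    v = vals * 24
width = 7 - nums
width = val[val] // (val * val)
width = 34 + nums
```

width = 7 - 50

Transformed code:
width *= print(val)
val = v * val
v += v[val]
vals = record(v)
v = v - 50
for val in width:
    vals += width // 19
    v = vals * 24
width = 7 - 50
width = val[val] // (val * val)
width = 34 + 50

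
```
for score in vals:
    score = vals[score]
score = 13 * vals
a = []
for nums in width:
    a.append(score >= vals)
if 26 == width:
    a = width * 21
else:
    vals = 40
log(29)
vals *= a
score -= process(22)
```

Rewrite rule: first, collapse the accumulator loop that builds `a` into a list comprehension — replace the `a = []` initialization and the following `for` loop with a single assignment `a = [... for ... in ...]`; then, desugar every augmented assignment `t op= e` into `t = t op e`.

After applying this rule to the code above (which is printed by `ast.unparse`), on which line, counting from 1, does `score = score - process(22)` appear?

Transformed code:
for score in vals:
    score = vals[score]
score = 13 * vals
a = [score >= vals for nums in width]
if 26 == width:
    a = width * 21
else:
    vals = 40
log(29)
vals = vals * a
score = score - process(22)

11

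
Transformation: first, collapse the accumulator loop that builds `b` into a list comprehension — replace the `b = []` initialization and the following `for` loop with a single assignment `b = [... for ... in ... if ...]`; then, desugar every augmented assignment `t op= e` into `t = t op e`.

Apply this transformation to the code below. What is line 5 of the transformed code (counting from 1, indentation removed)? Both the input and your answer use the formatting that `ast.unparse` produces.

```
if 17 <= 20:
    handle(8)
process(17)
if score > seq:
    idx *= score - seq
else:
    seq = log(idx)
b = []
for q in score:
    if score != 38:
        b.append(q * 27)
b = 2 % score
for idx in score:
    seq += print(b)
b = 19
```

Transformed code:
if 17 <= 20:
    handle(8)
process(17)
if score > seq:
    idx = idx * (score - seq)
else:
    seq = log(idx)
b = [q * 27 for q in score if score != 38]
b = 2 % score
for idx in score:
    seq = seq + print(b)
b = 19

idx = idx * (score - seq)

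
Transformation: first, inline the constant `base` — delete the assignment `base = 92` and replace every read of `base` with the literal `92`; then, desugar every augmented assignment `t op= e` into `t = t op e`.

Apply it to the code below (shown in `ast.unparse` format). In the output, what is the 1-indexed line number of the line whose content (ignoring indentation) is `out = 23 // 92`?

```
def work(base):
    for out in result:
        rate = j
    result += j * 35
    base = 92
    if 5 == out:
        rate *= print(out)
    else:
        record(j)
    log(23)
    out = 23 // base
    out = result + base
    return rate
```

10

Transformed code:
def work(base):
    for out in result:
        rate = j
    result = result + j * 35
    if 5 == out:
        rate = rate * print(out)
    else:
        record(j)
    log(23)
    out = 23 // 92
    out = result + 92
    return rate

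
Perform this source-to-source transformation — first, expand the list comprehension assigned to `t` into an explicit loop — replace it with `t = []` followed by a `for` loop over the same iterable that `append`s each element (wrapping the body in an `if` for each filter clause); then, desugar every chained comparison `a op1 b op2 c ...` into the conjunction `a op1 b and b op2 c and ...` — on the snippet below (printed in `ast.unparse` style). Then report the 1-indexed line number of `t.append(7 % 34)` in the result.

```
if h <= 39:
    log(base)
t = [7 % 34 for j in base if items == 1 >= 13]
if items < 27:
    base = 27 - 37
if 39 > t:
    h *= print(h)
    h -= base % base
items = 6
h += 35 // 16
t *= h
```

6

Transformed code:
if h <= 39:
    log(base)
t = []
for j in base:
    if items == 1 and 1 >= 13:
        t.append(7 % 34)
if items < 27:
    base = 27 - 37
if 39 > t:
    h *= print(h)
    h -= base % base
items = 6
h += 35 // 16
t *= h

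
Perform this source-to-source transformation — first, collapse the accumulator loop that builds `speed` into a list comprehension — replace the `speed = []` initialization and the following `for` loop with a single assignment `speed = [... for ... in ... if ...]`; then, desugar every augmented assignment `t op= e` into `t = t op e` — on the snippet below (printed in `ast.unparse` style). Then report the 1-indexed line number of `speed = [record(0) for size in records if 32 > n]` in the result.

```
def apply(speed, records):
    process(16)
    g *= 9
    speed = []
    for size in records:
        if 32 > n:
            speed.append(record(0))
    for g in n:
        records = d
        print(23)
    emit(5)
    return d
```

Transformed code:
def apply(speed, records):
    process(16)
    g = g * 9
    speed = [record(0) for size in records if 32 > n]
    for g in n:
        records = d
        print(23)
    emit(5)
    return d

4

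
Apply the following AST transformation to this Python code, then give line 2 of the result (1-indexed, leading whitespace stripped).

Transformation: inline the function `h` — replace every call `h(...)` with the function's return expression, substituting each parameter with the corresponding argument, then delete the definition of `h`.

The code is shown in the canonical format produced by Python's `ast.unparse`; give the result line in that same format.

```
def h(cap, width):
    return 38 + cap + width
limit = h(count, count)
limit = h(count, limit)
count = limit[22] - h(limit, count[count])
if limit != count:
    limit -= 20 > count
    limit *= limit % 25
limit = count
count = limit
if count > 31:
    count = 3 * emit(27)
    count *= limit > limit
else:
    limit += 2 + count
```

limit = 38 + count + limit

Transformed code:
limit = 38 + count + count
limit = 38 + count + limit
count = limit[22] - (38 + limit + count[count])
if limit != count:
    limit -= 20 > count
    limit *= limit % 25
limit = count
count = limit
if count > 31:
    count = 3 * emit(27)
    count *= limit > limit
else:
    limit += 2 + count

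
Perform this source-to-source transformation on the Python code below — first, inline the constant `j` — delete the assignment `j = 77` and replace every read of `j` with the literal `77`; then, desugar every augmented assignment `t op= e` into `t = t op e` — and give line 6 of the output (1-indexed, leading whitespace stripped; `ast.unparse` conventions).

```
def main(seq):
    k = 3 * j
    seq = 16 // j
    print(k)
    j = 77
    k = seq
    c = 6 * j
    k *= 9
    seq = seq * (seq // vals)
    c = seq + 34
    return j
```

Transformed code:
def main(seq):
    k = 3 * 77
    seq = 16 // 77
    print(k)
    k = seq
    c = 6 * 77
    k = k * 9
    seq = seq * (seq // vals)
    c = seq + 34
    return 77

c = 6 * 77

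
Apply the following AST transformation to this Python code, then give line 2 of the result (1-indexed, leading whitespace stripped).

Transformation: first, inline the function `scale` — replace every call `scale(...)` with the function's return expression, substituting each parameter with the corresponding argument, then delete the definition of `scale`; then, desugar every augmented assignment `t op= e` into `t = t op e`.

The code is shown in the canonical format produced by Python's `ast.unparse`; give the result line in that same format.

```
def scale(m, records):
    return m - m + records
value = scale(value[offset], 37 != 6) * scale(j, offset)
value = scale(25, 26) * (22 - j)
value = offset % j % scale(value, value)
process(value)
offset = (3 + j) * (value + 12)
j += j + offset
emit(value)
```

value = (25 - 25 + 26) * (22 - j)

Transformed code:
value = (value[offset] - value[offset] + (37 != 6)) * (j - j + offset)
value = (25 - 25 + 26) * (22 - j)
value = offset % j % (value - value + value)
process(value)
offset = (3 + j) * (value + 12)
j = j + (j + offset)
emit(value)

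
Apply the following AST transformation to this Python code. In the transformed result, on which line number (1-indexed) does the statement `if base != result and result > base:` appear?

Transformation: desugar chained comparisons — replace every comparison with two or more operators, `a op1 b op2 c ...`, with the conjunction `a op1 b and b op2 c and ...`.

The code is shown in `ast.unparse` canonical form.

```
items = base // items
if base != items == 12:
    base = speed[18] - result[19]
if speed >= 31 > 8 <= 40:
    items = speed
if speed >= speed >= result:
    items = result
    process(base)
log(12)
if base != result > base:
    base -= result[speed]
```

10

Transformed code:
items = base // items
if base != items and items == 12:
    base = speed[18] - result[19]
if speed >= 31 and 31 > 8 and (8 <= 40):
    items = speed
if speed >= speed and speed >= result:
    items = result
    process(base)
log(12)
if base != result and result > base:
    base -= result[speed]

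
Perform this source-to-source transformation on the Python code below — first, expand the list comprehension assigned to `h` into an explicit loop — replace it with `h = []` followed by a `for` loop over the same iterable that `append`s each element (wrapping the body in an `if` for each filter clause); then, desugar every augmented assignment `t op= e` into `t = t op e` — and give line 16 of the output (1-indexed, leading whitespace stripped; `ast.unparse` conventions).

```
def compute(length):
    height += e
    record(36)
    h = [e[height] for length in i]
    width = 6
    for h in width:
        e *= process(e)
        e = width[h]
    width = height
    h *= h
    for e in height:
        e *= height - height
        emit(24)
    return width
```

Transformed code:
def compute(length):
    height = height + e
    record(36)
    h = []
    for length in i:
        h.append(e[height])
    width = 6
    for h in width:
        e = e * process(e)
        e = width[h]
    width = height
    h = h * h
    for e in height:
        e = e * (height - height)
        emit(24)
    return width

return width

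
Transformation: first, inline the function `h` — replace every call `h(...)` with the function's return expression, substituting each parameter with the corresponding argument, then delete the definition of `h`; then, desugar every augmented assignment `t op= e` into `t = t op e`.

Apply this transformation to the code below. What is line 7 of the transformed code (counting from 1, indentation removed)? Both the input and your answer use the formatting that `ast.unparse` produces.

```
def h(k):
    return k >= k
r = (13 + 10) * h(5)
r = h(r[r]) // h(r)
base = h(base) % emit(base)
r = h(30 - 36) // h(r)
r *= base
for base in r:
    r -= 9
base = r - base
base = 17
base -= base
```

Transformed code:
r = (13 + 10) * (5 >= 5)
r = (r[r] >= r[r]) // (r >= r)
base = (base >= base) % emit(base)
r = (30 - 36 >= 30 - 36) // (r >= r)
r = r * base
for base in r:
    r = r - 9
base = r - base
base = 17
base = base - base

r = r - 9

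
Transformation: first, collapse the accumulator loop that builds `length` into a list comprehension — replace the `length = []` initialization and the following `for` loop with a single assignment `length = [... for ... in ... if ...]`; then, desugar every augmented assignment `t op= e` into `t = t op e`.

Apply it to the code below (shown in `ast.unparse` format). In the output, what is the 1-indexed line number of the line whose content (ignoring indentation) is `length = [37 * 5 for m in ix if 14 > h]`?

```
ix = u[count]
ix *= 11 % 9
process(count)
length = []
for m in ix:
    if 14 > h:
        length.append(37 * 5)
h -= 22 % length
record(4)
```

Transformed code:
ix = u[count]
ix = ix * (11 % 9)
process(count)
length = [37 * 5 for m in ix if 14 > h]
h = h - 22 % length
record(4)

4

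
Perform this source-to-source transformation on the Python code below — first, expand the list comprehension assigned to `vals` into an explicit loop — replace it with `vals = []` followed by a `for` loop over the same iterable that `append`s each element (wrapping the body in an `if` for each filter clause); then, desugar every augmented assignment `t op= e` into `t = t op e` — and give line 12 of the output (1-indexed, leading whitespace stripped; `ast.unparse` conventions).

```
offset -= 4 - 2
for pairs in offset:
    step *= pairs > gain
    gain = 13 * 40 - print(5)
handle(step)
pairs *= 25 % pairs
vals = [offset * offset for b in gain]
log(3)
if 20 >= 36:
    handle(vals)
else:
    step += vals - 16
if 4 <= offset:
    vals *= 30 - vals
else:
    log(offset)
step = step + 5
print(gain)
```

Transformed code:
offset = offset - (4 - 2)
for pairs in offset:
    step = step * (pairs > gain)
    gain = 13 * 40 - print(5)
handle(step)
pairs = pairs * (25 % pairs)
vals = []
for b in gain:
    vals.append(offset * offset)
log(3)
if 20 >= 36:
    handle(vals)
else:
    step = step + (vals - 16)
if 4 <= offset:
    vals = vals * (30 - vals)
else:
    log(offset)
step = step + 5
print(gain)

handle(vals)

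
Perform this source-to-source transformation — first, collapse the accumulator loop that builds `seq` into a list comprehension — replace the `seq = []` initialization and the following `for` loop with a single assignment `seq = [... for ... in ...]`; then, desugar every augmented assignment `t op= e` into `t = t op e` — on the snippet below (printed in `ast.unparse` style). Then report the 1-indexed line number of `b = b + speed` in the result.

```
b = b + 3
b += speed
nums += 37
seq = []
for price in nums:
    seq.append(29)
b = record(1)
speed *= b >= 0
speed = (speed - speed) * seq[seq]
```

Transformed code:
b = b + 3
b = b + speed
nums = nums + 37
seq = [29 for price in nums]
b = record(1)
speed = speed * (b >= 0)
speed = (speed - speed) * seq[seq]

2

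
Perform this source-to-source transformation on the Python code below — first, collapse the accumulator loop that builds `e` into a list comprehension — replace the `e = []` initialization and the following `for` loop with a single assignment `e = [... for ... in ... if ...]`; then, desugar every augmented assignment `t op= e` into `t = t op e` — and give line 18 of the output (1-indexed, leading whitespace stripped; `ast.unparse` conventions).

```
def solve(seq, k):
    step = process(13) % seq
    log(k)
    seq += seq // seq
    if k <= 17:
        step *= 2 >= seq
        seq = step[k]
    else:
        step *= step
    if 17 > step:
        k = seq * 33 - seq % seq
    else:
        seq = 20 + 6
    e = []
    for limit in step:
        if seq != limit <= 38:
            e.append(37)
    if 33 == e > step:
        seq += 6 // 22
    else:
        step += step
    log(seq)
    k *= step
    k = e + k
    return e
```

step = step + step

Transformed code:
def solve(seq, k):
    step = process(13) % seq
    log(k)
    seq = seq + seq // seq
    if k <= 17:
        step = step * (2 >= seq)
        seq = step[k]
    else:
        step = step * step
    if 17 > step:
        k = seq * 33 - seq % seq
    else:
        seq = 20 + 6
    e = [37 for limit in step if seq != limit <= 38]
    if 33 == e > step:
        seq = seq + 6 // 22
    else:
        step = step + step
    log(seq)
    k = k * step
    k = e + k
    return e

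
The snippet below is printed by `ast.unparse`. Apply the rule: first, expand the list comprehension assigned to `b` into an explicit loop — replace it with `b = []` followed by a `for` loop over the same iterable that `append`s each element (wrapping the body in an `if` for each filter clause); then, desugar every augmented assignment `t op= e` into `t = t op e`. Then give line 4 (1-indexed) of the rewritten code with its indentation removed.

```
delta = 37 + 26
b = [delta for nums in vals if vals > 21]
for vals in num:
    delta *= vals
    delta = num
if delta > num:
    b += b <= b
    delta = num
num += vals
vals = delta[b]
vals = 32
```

Transformed code:
delta = 37 + 26
b = []
for nums in vals:
    if vals > 21:
        b.append(delta)
for vals in num:
    delta = delta * vals
    delta = num
if delta > num:
    b = b + (b <= b)
    delta = num
num = num + vals
vals = delta[b]
vals = 32

if vals > 21:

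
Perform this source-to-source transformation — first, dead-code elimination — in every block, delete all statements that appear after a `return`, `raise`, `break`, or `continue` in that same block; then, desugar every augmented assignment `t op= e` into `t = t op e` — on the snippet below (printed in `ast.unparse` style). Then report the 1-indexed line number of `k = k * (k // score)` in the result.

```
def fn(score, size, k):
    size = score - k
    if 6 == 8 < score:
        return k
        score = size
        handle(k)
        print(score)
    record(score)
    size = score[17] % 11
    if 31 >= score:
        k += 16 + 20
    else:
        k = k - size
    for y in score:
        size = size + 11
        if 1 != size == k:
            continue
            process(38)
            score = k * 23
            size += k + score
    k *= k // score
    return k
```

Transformed code:
def fn(score, size, k):
    size = score - k
    if 6 == 8 < score:
        return k
    record(score)
    size = score[17] % 11
    if 31 >= score:
        k = k + (16 + 20)
    else:
        k = k - size
    for y in score:
        size = size + 11
        if 1 != size == k:
            continue
    k = k * (k // score)
    return k

15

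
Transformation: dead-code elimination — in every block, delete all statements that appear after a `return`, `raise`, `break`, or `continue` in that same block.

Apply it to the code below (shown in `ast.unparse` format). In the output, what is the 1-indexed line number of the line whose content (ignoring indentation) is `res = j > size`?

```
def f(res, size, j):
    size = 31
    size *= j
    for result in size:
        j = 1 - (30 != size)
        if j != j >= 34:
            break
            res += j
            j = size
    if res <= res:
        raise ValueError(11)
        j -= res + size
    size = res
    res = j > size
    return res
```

11

Transformed code:
def f(res, size, j):
    size = 31
    size *= j
    for result in size:
        j = 1 - (30 != size)
        if j != j >= 34:
            break
    if res <= res:
        raise ValueError(11)
    size = res
    res = j > size
    return res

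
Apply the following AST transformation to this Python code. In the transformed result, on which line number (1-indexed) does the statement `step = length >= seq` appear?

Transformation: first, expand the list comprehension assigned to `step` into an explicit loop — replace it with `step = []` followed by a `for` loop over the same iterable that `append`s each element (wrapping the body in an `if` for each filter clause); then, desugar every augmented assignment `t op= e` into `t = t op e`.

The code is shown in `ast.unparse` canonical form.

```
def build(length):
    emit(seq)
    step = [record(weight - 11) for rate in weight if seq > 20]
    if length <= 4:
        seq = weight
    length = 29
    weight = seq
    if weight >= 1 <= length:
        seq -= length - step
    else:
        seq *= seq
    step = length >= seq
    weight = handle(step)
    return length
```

Transformed code:
def build(length):
    emit(seq)
    step = []
    for rate in weight:
        if seq > 20:
            step.append(record(weight - 11))
    if length <= 4:
        seq = weight
    length = 29
    weight = seq
    if weight >= 1 <= length:
        seq = seq - (length - step)
    else:
        seq = seq * seq
    step = length >= seq
    weight = handle(step)
    return length

15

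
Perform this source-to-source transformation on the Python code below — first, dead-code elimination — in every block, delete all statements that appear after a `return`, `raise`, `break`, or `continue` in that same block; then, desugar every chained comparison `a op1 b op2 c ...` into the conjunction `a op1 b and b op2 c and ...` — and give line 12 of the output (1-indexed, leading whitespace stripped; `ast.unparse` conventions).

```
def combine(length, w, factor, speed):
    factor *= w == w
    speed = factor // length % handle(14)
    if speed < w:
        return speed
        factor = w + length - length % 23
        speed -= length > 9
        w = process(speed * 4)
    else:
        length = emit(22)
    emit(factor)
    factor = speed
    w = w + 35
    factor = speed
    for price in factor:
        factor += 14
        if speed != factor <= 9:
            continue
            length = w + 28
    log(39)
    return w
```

for price in factor:

Transformed code:
def combine(length, w, factor, speed):
    factor *= w == w
    speed = factor // length % handle(14)
    if speed < w:
        return speed
    else:
        length = emit(22)
    emit(factor)
    factor = speed
    w = w + 35
    factor = speed
    for price in factor:
        factor += 14
        if speed != factor and factor <= 9:
            continue
    log(39)
    return w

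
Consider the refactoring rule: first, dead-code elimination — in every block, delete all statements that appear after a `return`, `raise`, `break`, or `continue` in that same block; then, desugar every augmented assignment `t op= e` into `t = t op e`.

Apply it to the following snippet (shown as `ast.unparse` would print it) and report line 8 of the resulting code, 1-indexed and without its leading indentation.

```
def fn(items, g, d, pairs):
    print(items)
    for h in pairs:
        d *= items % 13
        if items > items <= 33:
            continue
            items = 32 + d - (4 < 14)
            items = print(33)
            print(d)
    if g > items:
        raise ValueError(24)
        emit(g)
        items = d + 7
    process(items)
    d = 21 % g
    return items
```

raise ValueError(24)

Transformed code:
def fn(items, g, d, pairs):
    print(items)
    for h in pairs:
        d = d * (items % 13)
        if items > items <= 33:
            continue
    if g > items:
        raise ValueError(24)
    process(items)
    d = 21 % g
    return items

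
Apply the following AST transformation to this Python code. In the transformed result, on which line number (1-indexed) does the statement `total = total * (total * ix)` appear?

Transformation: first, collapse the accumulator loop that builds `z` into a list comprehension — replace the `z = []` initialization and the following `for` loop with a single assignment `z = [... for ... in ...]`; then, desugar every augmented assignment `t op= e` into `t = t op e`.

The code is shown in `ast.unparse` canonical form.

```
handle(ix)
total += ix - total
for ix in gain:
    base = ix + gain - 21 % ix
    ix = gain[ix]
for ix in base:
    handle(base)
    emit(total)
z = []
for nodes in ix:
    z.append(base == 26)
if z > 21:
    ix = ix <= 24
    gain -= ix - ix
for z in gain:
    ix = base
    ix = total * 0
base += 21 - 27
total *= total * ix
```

17

Transformed code:
handle(ix)
total = total + (ix - total)
for ix in gain:
    base = ix + gain - 21 % ix
    ix = gain[ix]
for ix in base:
    handle(base)
    emit(total)
z = [base == 26 for nodes in ix]
if z > 21:
    ix = ix <= 24
    gain = gain - (ix - ix)
for z in gain:
    ix = base
    ix = total * 0
base = base + (21 - 27)
total = total * (total * ix)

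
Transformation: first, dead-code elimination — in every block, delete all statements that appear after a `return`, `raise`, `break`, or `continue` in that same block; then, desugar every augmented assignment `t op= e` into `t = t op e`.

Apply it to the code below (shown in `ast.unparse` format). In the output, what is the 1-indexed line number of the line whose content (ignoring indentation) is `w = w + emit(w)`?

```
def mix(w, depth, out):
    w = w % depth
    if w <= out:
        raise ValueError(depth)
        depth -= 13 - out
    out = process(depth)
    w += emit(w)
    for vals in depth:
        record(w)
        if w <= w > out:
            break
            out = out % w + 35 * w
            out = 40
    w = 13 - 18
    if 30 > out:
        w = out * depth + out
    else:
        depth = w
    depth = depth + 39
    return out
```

6

Transformed code:
def mix(w, depth, out):
    w = w % depth
    if w <= out:
        raise ValueError(depth)
    out = process(depth)
    w = w + emit(w)
    for vals in depth:
        record(w)
        if w <= w > out:
            break
    w = 13 - 18
    if 30 > out:
        w = out * depth + out
    else:
        depth = w
    depth = depth + 39
    return out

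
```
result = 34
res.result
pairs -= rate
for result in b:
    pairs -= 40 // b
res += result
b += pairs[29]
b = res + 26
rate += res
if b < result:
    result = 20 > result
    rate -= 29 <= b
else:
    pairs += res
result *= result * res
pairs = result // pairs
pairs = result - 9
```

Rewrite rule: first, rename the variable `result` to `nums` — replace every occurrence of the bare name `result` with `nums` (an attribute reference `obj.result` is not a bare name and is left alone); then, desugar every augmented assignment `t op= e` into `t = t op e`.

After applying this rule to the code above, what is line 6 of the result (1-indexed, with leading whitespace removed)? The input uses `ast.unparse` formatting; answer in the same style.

Transformed code:
nums = 34
res.result
pairs = pairs - rate
for nums in b:
    pairs = pairs - 40 // b
res = res + nums
b = b + pairs[29]
b = res + 26
rate = rate + res
if b < nums:
    nums = 20 > nums
    rate = rate - (29 <= b)
else:
    pairs = pairs + res
nums = nums * (nums * res)
pairs = nums // pairs
pairs = nums - 9

res = res + nums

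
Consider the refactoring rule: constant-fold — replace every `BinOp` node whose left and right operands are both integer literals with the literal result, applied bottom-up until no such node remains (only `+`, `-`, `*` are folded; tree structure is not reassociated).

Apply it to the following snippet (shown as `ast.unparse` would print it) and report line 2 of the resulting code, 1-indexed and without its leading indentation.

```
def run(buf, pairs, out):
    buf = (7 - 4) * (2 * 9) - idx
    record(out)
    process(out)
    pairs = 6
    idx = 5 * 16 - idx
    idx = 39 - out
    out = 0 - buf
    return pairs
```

Transformed code:
def run(buf, pairs, out):
    buf = 54 - idx
    record(out)
    process(out)
    pairs = 6
    idx = 80 - idx
    idx = 39 - out
    out = 0 - buf
    return pairs

buf = 54 - idx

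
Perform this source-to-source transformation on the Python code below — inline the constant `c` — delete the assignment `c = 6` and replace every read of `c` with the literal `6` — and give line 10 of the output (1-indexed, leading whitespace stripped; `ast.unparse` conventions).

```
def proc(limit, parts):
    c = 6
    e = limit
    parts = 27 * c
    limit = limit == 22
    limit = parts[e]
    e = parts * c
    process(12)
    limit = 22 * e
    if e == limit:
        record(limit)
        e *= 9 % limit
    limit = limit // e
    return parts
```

record(limit)

Transformed code:
def proc(limit, parts):
    e = limit
    parts = 27 * 6
    limit = limit == 22
    limit = parts[e]
    e = parts * 6
    process(12)
    limit = 22 * e
    if e == limit:
        record(limit)
        e *= 9 % limit
    limit = limit // e
    return parts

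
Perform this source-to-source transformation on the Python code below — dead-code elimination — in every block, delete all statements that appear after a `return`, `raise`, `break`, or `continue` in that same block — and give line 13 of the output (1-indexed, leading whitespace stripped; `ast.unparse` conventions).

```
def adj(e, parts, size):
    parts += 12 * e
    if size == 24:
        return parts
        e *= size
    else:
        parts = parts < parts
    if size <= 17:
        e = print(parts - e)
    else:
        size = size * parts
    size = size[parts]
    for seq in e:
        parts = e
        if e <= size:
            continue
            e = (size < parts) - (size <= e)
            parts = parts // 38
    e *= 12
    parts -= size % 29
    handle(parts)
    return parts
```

parts = e

Transformed code:
def adj(e, parts, size):
    parts += 12 * e
    if size == 24:
        return parts
    else:
        parts = parts < parts
    if size <= 17:
        e = print(parts - e)
    else:
        size = size * parts
    size = size[parts]
    for seq in e:
        parts = e
        if e <= size:
            continue
    e *= 12
    parts -= size % 29
    handle(parts)
    return parts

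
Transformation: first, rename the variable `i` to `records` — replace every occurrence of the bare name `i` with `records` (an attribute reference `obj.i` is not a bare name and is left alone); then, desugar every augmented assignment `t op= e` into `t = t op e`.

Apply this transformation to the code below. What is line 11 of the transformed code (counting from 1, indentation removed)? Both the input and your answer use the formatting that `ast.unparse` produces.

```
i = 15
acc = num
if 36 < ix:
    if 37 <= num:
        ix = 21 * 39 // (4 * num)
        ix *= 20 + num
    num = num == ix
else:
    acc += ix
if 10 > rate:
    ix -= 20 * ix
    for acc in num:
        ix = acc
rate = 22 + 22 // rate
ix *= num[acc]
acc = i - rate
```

ix = ix - 20 * ix

Transformed code:
records = 15
acc = num
if 36 < ix:
    if 37 <= num:
        ix = 21 * 39 // (4 * num)
        ix = ix * (20 + num)
    num = num == ix
else:
    acc = acc + ix
if 10 > rate:
    ix = ix - 20 * ix
    for acc in num:
        ix = acc
rate = 22 + 22 // rate
ix = ix * num[acc]
acc = records - rate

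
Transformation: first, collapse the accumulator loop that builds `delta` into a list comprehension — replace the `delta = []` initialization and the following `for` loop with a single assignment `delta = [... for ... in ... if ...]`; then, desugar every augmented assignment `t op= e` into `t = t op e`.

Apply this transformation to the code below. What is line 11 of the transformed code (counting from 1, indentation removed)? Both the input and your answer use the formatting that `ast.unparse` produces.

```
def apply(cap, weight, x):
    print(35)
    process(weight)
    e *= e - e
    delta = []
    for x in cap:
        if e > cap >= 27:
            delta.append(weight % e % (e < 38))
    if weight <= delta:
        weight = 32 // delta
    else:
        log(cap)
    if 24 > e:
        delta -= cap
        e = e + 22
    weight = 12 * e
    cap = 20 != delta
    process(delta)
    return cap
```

Transformed code:
def apply(cap, weight, x):
    print(35)
    process(weight)
    e = e * (e - e)
    delta = [weight % e % (e < 38) for x in cap if e > cap >= 27]
    if weight <= delta:
        weight = 32 // delta
    else:
        log(cap)
    if 24 > e:
        delta = delta - cap
        e = e + 22
    weight = 12 * e
    cap = 20 != delta
    process(delta)
    return cap

delta = delta - cap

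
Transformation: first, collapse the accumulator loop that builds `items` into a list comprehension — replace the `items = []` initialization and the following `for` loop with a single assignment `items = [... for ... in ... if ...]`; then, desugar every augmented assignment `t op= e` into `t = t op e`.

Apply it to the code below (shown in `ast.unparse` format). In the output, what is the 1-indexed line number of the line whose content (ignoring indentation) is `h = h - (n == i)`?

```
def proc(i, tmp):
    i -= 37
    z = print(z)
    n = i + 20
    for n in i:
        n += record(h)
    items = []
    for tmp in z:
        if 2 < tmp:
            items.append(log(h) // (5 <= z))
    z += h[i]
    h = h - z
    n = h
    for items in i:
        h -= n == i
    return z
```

Transformed code:
def proc(i, tmp):
    i = i - 37
    z = print(z)
    n = i + 20
    for n in i:
        n = n + record(h)
    items = [log(h) // (5 <= z) for tmp in z if 2 < tmp]
    z = z + h[i]
    h = h - z
    n = h
    for items in i:
        h = h - (n == i)
    return z

12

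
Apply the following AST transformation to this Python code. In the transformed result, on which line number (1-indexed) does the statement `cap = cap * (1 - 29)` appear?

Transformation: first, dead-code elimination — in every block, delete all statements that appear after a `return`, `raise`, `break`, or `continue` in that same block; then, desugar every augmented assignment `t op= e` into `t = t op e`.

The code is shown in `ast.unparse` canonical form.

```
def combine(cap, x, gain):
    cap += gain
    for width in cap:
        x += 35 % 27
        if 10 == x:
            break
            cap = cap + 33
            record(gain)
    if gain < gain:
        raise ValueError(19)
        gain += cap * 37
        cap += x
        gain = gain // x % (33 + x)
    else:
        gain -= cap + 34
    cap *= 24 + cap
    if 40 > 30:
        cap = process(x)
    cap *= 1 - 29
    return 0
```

14

Transformed code:
def combine(cap, x, gain):
    cap = cap + gain
    for width in cap:
        x = x + 35 % 27
        if 10 == x:
            break
    if gain < gain:
        raise ValueError(19)
    else:
        gain = gain - (cap + 34)
    cap = cap * (24 + cap)
    if 40 > 30:
        cap = process(x)
    cap = cap * (1 - 29)
    return 0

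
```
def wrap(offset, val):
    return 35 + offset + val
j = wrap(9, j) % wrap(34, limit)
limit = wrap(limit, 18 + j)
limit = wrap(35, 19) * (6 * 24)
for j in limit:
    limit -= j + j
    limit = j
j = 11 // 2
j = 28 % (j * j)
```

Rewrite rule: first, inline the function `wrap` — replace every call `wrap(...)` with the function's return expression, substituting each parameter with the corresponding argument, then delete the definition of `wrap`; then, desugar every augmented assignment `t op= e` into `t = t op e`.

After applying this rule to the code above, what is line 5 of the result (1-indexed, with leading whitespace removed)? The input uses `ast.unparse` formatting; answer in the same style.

Transformed code:
j = (35 + 9 + j) % (35 + 34 + limit)
limit = 35 + limit + (18 + j)
limit = (35 + 35 + 19) * (6 * 24)
for j in limit:
    limit = limit - (j + j)
    limit = j
j = 11 // 2
j = 28 % (j * j)

limit = limit - (j + j)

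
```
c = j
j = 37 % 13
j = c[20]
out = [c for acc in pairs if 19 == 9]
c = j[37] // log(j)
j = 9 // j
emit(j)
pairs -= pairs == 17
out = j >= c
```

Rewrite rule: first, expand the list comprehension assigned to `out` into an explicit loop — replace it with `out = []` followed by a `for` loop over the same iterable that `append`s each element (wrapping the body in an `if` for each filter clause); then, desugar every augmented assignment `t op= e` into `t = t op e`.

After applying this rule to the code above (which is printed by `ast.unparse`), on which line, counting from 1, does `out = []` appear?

Transformed code:
c = j
j = 37 % 13
j = c[20]
out = []
for acc in pairs:
    if 19 == 9:
        out.append(c)
c = j[37] // log(j)
j = 9 // j
emit(j)
pairs = pairs - (pairs == 17)
out = j >= c

4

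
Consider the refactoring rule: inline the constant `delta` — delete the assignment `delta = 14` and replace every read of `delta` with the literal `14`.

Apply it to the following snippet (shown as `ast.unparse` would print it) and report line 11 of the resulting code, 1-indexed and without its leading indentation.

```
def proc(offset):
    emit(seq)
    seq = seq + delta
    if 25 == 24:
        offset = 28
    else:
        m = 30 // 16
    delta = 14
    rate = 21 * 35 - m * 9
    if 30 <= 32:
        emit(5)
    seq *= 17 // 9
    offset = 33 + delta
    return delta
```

Transformed code:
def proc(offset):
    emit(seq)
    seq = seq + 14
    if 25 == 24:
        offset = 28
    else:
        m = 30 // 16
    rate = 21 * 35 - m * 9
    if 30 <= 32:
        emit(5)
    seq *= 17 // 9
    offset = 33 + 14
    return 14

seq *= 17 // 9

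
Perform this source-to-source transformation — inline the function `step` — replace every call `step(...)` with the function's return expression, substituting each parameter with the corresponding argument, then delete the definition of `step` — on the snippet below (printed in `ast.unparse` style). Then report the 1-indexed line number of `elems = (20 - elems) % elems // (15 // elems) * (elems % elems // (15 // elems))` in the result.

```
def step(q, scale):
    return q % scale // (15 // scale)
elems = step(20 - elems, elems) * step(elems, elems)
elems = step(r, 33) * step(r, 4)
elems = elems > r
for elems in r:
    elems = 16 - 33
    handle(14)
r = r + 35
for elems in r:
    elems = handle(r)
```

Transformed code:
elems = (20 - elems) % elems // (15 // elems) * (elems % elems // (15 // elems))
elems = r % 33 // (15 // 33) * (r % 4 // (15 // 4))
elems = elems > r
for elems in r:
    elems = 16 - 33
    handle(14)
r = r + 35
for elems in r:
    elems = handle(r)

1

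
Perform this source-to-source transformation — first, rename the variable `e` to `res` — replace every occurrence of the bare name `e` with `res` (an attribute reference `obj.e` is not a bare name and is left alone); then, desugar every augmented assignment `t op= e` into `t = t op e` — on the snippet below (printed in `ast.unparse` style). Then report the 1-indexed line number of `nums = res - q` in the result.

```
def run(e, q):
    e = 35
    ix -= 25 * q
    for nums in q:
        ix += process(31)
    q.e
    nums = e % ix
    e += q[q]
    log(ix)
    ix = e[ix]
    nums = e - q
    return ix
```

11

Transformed code:
def run(res, q):
    res = 35
    ix = ix - 25 * q
    for nums in q:
        ix = ix + process(31)
    q.e
    nums = res % ix
    res = res + q[q]
    log(ix)
    ix = res[ix]
    nums = res - q
    return ix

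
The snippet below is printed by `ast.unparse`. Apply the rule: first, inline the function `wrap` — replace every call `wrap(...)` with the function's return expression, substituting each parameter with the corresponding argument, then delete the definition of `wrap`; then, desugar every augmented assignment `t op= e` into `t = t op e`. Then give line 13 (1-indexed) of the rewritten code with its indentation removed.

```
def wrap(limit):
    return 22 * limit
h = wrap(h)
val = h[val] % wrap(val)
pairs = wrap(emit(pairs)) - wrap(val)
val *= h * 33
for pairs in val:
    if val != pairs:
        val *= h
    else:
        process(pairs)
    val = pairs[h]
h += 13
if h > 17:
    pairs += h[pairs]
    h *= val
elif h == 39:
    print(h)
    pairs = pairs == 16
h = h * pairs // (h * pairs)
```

Transformed code:
h = 22 * h
val = h[val] % (22 * val)
pairs = 22 * emit(pairs) - 22 * val
val = val * (h * 33)
for pairs in val:
    if val != pairs:
        val = val * h
    else:
        process(pairs)
    val = pairs[h]
h = h + 13
if h > 17:
    pairs = pairs + h[pairs]
    h = h * val
elif h == 39:
    print(h)
    pairs = pairs == 16
h = h * pairs // (h * pairs)

pairs = pairs + h[pairs]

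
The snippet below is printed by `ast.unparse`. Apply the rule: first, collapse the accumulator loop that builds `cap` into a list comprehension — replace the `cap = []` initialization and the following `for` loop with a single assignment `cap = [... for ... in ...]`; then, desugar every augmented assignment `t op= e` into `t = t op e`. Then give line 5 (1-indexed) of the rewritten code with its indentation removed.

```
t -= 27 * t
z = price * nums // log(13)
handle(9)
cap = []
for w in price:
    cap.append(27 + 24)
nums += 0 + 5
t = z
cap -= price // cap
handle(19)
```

Transformed code:
t = t - 27 * t
z = price * nums // log(13)
handle(9)
cap = [27 + 24 for w in price]
nums = nums + (0 + 5)
t = z
cap = cap - price // cap
handle(19)

nums = nums + (0 + 5)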